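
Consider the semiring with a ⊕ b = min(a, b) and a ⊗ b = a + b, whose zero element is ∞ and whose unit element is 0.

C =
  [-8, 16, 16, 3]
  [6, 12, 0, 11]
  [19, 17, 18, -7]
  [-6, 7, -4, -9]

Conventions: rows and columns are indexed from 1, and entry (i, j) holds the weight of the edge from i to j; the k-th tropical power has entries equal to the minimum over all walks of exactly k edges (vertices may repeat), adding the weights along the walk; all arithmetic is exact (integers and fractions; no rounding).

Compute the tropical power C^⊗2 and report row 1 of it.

C^⊗2:
  [-16, 8, -1, -6]
  [-2, 17, 7, -7]
  [-13, 0, -11, -16]
  [-15, -2, -13, -18]
Answer: row 1 of C^⊗2 = [-16, 8, -1, -6]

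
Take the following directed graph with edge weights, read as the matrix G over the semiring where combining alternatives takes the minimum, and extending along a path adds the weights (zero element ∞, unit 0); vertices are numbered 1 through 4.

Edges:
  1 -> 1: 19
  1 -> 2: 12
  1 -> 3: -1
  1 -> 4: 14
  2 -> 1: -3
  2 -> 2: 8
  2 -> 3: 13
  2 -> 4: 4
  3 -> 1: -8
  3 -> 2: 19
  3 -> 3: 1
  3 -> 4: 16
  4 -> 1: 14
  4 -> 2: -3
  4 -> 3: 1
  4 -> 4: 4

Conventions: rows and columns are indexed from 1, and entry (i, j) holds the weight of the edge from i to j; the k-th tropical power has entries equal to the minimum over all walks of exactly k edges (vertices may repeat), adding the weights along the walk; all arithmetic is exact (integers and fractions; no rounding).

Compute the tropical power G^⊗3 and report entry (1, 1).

G^⊗2:
  [-9, 11, 0, 15]
  [5, 1, -4, 8]
  [-7, 4, -9, 6]
  [-7, 1, 2, 1]
G^⊗3:
  [-8, 3, -10, 5]
  [-12, 5, -3, 5]
  [-17, 3, -8, 7]
  [-6, -2, -8, 5]
Key observation: the optimum is the walk 1->3->3->1, with weight (-1) + 1 + (-8) = -8.
Optimal value attained by: walk 1->3->3->1.
Answer: (G^⊗3)[1][1] = -8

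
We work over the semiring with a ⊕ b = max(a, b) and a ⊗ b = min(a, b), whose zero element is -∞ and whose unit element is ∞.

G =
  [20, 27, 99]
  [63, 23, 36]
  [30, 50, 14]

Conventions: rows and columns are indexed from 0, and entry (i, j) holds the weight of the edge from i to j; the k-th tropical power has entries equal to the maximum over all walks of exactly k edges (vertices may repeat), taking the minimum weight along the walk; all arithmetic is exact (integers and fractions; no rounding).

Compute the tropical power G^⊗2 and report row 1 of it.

G^⊗2:
  [30, 50, 27]
  [30, 36, 63]
  [50, 27, 36]
Answer: row 1 of G^⊗2 = [30, 36, 63]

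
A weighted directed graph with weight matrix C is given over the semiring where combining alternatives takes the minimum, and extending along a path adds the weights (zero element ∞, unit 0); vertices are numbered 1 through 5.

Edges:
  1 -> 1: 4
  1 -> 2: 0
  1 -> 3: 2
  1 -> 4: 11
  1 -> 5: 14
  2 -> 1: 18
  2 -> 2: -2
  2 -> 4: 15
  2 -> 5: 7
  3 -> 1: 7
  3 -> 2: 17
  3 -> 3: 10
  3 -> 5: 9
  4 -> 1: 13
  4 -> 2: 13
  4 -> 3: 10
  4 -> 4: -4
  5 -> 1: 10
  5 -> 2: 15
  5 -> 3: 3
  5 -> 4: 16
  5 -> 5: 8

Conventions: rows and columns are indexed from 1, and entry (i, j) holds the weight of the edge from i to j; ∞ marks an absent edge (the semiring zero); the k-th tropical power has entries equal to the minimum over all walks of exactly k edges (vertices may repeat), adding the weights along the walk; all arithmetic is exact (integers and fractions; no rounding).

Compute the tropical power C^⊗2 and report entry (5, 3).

C^⊗2:
  [8, -2, 6, 7, 7]
  [16, -4, 10, 11, 5]
  [11, 7, 9, 18, 17]
  [9, 9, 6, -8, 19]
  [10, 10, 11, 12, 12]
Key observation: the optimum is the walk 5->5->3, with weight 8 + 3 = 11.
Optimal value attained by: walk 5->5->3.
Answer: (C^⊗2)[5][3] = 11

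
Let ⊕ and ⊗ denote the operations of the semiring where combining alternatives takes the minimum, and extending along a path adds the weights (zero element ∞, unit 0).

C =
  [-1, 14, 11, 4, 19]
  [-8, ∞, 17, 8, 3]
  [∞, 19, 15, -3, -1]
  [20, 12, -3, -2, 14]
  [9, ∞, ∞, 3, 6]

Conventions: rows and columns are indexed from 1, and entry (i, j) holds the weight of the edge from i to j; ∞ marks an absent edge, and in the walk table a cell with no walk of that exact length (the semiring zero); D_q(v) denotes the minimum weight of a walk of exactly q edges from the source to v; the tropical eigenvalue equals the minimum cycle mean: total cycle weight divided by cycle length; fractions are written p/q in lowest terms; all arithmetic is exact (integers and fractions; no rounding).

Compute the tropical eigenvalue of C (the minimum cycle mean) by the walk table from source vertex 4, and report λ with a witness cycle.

q=0: [∞, ∞, ∞, 0, ∞]
q=1: [20, 12, -3, -2, 14]
q=2: [4, 10, -5, -6, -4]
q=3: [2, 6, -9, -8, -6]
q=4: [-2, 4, -11, -12, -10]
q=5: [-4, 0, -15, -14, -12]
Optimal cycle mean attained by: cycle 3->4->3, total (-3) + (-3), length 2.
Answer: λ = -3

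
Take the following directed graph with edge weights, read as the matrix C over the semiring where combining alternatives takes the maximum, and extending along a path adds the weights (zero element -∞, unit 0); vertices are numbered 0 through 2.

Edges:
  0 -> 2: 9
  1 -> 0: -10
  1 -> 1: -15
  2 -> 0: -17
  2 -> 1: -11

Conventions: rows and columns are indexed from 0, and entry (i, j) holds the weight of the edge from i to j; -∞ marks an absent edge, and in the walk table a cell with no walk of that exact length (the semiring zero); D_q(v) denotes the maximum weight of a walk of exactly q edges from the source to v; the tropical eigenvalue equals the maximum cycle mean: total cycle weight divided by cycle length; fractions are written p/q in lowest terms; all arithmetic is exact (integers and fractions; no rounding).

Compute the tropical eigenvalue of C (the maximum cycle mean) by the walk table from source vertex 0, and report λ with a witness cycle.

q=0: [0, -∞, -∞]
q=1: [-∞, -∞, 9]
q=2: [-8, -2, -∞]
q=3: [-12, -17, 1]
Optimal cycle mean attained by: cycle 0->2->0, total 9 + (-17), length 2.
Answer: λ = -4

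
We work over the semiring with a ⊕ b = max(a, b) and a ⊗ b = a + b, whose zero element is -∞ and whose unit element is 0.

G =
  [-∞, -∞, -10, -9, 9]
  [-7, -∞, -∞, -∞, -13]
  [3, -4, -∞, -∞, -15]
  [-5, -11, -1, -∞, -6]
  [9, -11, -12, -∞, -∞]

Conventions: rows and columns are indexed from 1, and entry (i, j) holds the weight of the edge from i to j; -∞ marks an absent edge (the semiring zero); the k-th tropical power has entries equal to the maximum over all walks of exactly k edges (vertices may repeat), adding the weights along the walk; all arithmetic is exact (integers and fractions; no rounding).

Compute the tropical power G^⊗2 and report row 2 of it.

G^⊗2:
  [18, -2, -3, -∞, -15]
  [-4, -24, -17, -16, 2]
  [-6, -26, -7, -6, 12]
  [3, -5, -15, -14, 4]
  [-9, -16, -1, 0, 18]
Answer: row 2 of G^⊗2 = [-4, -24, -17, -16, 2]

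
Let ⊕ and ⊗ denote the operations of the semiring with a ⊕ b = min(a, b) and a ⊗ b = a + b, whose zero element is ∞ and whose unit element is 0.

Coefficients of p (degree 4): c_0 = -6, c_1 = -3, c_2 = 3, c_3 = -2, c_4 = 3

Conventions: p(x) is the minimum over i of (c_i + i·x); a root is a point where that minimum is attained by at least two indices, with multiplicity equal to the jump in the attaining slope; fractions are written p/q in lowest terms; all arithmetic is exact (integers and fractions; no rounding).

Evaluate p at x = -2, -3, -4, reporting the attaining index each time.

p(-2) = min(-6+0·(-2)=-6, -3+1·(-2)=-5, 3+2·(-2)=-1, -2+3·(-2)=-8, 3+4·(-2)=-5) = -8 (attained by i=3)
p(-3) = min(-6+0·(-3)=-6, -3+1·(-3)=-6, 3+2·(-3)=-3, -2+3·(-3)=-11, 3+4·(-3)=-9) = -11 (attained by i=3)
p(-4) = min(-6+0·(-4)=-6, -3+1·(-4)=-7, 3+2·(-4)=-5, -2+3·(-4)=-14, 3+4·(-4)=-13) = -14 (attained by i=3)
Answer: p(-2) = -8; p(-3) = -11; p(-4) = -14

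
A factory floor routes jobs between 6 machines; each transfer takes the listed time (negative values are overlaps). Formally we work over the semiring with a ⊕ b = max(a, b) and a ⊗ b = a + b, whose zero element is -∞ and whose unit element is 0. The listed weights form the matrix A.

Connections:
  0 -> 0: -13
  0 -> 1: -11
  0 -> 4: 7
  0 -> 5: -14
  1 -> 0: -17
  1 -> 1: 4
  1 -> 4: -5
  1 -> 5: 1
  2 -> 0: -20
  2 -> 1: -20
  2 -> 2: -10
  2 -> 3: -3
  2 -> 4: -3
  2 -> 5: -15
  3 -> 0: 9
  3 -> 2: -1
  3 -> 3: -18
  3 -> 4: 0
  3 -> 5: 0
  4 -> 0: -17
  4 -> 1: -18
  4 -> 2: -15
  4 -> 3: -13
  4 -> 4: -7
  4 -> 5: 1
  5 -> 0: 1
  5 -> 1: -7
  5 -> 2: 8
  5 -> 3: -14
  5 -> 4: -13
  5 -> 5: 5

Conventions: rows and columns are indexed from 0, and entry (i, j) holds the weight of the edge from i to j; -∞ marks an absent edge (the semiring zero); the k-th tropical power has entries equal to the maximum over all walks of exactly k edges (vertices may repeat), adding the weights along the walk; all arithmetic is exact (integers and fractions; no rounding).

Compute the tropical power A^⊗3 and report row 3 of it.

A^⊗2:
  [-10, -7, -6, -6, 0, 8]
  [2, 8, 9, -13, -1, 6]
  [6, -16, -4, -13, -3, -2]
  [1, -2, 8, -4, 16, 5]
  [2, -6, 9, -13, -10, 6]
  [6, -2, 13, 5, 8, 10]
A^⊗3:
  [9, 1, 16, -6, -3, 13]
  [7, 12, 14, 6, 9, 11]
  [-1, -5, 6, -7, 13, 3]
  [6, 2, 13, 5, 9, 17]
  [7, -1, 14, 6, 9, 11]
  [14, 3, 18, 10, 13, 15]
Answer: row 3 of A^⊗3 = [6, 2, 13, 5, 9, 17]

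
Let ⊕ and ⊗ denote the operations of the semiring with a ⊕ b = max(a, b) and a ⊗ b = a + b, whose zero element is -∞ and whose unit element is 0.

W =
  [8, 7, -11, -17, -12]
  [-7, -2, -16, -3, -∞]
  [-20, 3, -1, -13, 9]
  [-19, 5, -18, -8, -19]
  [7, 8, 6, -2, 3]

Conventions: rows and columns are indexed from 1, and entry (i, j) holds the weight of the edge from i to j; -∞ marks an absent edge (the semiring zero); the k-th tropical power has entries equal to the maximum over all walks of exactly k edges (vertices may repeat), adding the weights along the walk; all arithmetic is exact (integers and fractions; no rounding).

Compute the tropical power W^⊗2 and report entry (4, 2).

W^⊗2:
  [16, 15, -3, 4, -2]
  [1, 2, -17, -5, -7]
  [16, 17, 15, 7, 12]
  [-2, 3, -11, 2, -9]
  [15, 14, 9, 5, 15]
Key observation: the optimum is the walk 4->2->2, with weight 5 + (-2) = 3.
Optimal value attained by: walk 4->2->2.
Answer: (W^⊗2)[4][2] = 3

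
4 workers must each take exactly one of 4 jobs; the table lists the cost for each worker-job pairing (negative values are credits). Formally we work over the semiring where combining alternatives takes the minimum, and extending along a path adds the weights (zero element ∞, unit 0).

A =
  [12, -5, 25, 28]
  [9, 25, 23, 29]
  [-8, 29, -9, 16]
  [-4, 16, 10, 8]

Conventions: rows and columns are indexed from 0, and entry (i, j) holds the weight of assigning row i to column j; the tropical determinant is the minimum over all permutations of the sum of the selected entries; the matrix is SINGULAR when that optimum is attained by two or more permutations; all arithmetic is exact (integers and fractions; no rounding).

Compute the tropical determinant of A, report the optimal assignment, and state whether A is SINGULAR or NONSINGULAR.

σ = (0, 1, 2, 3): 12 + 25 + (-9) + 8 = 36
σ = (0, 1, 3, 2): 12 + 25 + 16 + 10 = 63
σ = (0, 2, 1, 3): 12 + 23 + 29 + 8 = 72
σ = (0, 2, 3, 1): 12 + 23 + 16 + 16 = 67
σ = (0, 3, 1, 2): 12 + 29 + 29 + 10 = 80
σ = (0, 3, 2, 1): 12 + 29 + (-9) + 16 = 48
σ = (1, 0, 2, 3): (-5) + 9 + (-9) + 8 = 3
σ = (1, 0, 3, 2): (-5) + 9 + 16 + 10 = 30
σ = (1, 2, 0, 3): (-5) + 23 + (-8) + 8 = 18
σ = (1, 2, 3, 0): (-5) + 23 + 16 + (-4) = 30
σ = (1, 3, 0, 2): (-5) + 29 + (-8) + 10 = 26
σ = (1, 3, 2, 0): (-5) + 29 + (-9) + (-4) = 11
σ = (2, 0, 1, 3): 25 + 9 + 29 + 8 = 71
σ = (2, 0, 3, 1): 25 + 9 + 16 + 16 = 66
σ = (2, 1, 0, 3): 25 + 25 + (-8) + 8 = 50
σ = (2, 1, 3, 0): 25 + 25 + 16 + (-4) = 62
σ = (2, 3, 0, 1): 25 + 29 + (-8) + 16 = 62
σ = (2, 3, 1, 0): 25 + 29 + 29 + (-4) = 79
σ = (3, 0, 1, 2): 28 + 9 + 29 + 10 = 76
σ = (3, 0, 2, 1): 28 + 9 + (-9) + 16 = 44
σ = (3, 1, 0, 2): 28 + 25 + (-8) + 10 = 55
σ = (3, 1, 2, 0): 28 + 25 + (-9) + (-4) = 40
σ = (3, 2, 0, 1): 28 + 23 + (-8) + 16 = 59
σ = (3, 2, 1, 0): 28 + 23 + 29 + (-4) = 76
Optimal value attained by: σ = (1, 0, 2, 3).
Answer: det⊕(A) = 3; verdict: NONSINGULAR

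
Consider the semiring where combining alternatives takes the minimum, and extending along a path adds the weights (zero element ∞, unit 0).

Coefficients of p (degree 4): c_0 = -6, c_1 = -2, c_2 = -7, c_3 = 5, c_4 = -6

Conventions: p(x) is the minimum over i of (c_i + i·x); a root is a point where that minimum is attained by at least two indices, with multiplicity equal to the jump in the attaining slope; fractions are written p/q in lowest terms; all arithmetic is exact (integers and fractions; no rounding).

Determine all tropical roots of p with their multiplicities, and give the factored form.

hull edge (i=0, c=-6) to (i=2, c=-7): slope -1/2, span 2
hull edge (i=2, c=-7) to (i=4, c=-6): slope 1/2, span 2
Factored form: p(x) = -6 ⊗ (x ⊕ (-1/2)) ⊗ (x ⊕ (-1/2)) ⊗ (x ⊕ 1/2) ⊗ (x ⊕ 1/2)
Answer: roots = -1/2 (mult 2), 1/2 (mult 2)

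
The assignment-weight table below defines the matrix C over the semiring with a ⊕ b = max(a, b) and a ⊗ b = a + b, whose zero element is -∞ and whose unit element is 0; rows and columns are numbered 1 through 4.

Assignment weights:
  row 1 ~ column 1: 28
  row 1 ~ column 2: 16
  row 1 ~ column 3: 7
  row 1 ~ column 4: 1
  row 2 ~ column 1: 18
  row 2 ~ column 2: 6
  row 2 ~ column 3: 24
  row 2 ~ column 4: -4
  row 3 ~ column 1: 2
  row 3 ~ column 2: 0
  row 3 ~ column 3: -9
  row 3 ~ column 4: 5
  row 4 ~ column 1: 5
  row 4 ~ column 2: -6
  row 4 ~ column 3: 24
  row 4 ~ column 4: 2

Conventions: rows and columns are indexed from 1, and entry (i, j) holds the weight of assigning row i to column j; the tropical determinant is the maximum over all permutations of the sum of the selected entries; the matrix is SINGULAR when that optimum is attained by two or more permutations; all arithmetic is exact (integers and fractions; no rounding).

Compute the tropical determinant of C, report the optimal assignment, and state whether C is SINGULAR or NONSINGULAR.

σ = (1, 2, 3, 4): 28 + 6 + (-9) + 2 = 27
σ = (1, 2, 4, 3): 28 + 6 + 5 + 24 = 63
σ = (1, 3, 2, 4): 28 + 24 + 0 + 2 = 54
σ = (1, 3, 4, 2): 28 + 24 + 5 + (-6) = 51
σ = (1, 4, 2, 3): 28 + (-4) + 0 + 24 = 48
σ = (1, 4, 3, 2): 28 + (-4) + (-9) + (-6) = 9
σ = (2, 1, 3, 4): 16 + 18 + (-9) + 2 = 27
σ = (2, 1, 4, 3): 16 + 18 + 5 + 24 = 63
σ = (2, 3, 1, 4): 16 + 24 + 2 + 2 = 44
σ = (2, 3, 4, 1): 16 + 24 + 5 + 5 = 50
σ = (2, 4, 1, 3): 16 + (-4) + 2 + 24 = 38
σ = (2, 4, 3, 1): 16 + (-4) + (-9) + 5 = 8
σ = (3, 1, 2, 4): 7 + 18 + 0 + 2 = 27
σ = (3, 1, 4, 2): 7 + 18 + 5 + (-6) = 24
σ = (3, 2, 1, 4): 7 + 6 + 2 + 2 = 17
σ = (3, 2, 4, 1): 7 + 6 + 5 + 5 = 23
σ = (3, 4, 1, 2): 7 + (-4) + 2 + (-6) = -1
σ = (3, 4, 2, 1): 7 + (-4) + 0 + 5 = 8
σ = (4, 1, 2, 3): 1 + 18 + 0 + 24 = 43
σ = (4, 1, 3, 2): 1 + 18 + (-9) + (-6) = 4
σ = (4, 2, 1, 3): 1 + 6 + 2 + 24 = 33
σ = (4, 2, 3, 1): 1 + 6 + (-9) + 5 = 3
σ = (4, 3, 1, 2): 1 + 24 + 2 + (-6) = 21
σ = (4, 3, 2, 1): 1 + 24 + 0 + 5 = 30
Optimal value attained by: σ = (1, 2, 4, 3).
Answer: det⊕(C) = 63; verdict: SINGULAR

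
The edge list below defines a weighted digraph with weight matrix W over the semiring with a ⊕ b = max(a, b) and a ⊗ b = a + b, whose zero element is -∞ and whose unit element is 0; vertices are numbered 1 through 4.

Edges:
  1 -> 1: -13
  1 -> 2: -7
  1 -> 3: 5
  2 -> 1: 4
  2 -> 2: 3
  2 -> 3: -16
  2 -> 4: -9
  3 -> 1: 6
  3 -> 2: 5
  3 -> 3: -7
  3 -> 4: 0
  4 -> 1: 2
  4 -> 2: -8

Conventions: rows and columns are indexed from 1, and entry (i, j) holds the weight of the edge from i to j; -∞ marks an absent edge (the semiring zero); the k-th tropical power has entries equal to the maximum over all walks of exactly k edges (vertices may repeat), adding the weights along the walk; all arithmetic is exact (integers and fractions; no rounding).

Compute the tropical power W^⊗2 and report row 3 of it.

W^⊗2:
  [11, 10, -2, 5]
  [7, 6, 9, -6]
  [9, 8, 11, -4]
  [-4, -5, 7, -17]
Answer: row 3 of W^⊗2 = [9, 8, 11, -4]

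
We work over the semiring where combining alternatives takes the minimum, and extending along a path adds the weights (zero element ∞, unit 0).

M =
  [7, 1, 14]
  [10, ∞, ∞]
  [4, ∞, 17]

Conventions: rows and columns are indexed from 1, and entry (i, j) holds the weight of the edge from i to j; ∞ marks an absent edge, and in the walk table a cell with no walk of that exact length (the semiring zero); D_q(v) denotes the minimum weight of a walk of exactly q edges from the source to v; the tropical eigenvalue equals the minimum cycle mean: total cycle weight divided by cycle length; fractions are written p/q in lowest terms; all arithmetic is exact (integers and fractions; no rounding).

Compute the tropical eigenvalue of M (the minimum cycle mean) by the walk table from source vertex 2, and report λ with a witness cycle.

q=0: [∞, 0, ∞]
q=1: [10, ∞, ∞]
q=2: [17, 11, 24]
q=3: [21, 18, 31]
Optimal cycle mean attained by: cycle 1->2->1, total 1 + 10, length 2.
Answer: λ = 11/2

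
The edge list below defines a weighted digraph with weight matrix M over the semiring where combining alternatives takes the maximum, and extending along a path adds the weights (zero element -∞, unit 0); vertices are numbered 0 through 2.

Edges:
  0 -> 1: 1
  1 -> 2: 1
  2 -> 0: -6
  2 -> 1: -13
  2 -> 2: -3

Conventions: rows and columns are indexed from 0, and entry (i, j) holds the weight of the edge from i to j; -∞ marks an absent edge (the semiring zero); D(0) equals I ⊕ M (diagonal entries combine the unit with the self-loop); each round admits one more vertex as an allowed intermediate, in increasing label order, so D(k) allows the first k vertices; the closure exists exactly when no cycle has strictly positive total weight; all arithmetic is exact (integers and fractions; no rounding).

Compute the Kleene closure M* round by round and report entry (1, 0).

D(0):
  [0, 1, -∞]
  [-∞, 0, 1]
  [-6, -13, 0]
D(1):
  [0, 1, -∞]
  [-∞, 0, 1]
  [-6, -5, 0]
D(2):
  [0, 1, 2]
  [-∞, 0, 1]
  [-6, -5, 0]
D(3):
  [0, 1, 2]
  [-5, 0, 1]
  [-6, -5, 0]
Answer: M*[1][0] = -5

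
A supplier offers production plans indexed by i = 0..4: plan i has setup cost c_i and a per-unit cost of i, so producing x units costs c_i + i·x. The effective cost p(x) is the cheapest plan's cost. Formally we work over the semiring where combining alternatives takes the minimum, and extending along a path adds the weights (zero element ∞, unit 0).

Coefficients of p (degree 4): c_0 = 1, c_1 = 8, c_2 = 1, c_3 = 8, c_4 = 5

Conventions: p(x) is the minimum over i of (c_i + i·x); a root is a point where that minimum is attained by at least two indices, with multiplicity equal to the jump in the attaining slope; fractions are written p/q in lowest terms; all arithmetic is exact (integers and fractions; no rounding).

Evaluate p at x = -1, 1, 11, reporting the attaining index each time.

p(-1) = min(1+0·(-1)=1, 8+1·(-1)=7, 1+2·(-1)=-1, 8+3·(-1)=5, 5+4·(-1)=1) = -1 (attained by i=2)
p(1) = min(1+0·1=1, 8+1·1=9, 1+2·1=3, 8+3·1=11, 5+4·1=9) = 1 (attained by i=0)
p(11) = min(1+0·11=1, 8+1·11=19, 1+2·11=23, 8+3·11=41, 5+4·11=49) = 1 (attained by i=0)
Answer: p(-1) = -1; p(1) = 1; p(11) = 1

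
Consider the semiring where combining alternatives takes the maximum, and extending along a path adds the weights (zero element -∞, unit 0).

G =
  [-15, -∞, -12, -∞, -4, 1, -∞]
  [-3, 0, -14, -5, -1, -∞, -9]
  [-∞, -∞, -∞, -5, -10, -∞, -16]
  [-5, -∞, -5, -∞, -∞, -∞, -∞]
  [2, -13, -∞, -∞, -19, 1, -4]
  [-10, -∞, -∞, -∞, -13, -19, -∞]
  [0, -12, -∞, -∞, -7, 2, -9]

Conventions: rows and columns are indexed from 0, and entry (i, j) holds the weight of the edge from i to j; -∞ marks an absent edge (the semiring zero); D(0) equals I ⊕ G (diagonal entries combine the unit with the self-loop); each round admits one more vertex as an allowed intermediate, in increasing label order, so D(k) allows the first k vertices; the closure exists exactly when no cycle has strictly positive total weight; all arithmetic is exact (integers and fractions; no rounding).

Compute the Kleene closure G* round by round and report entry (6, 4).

D(0):
  [0, -∞, -12, -∞, -4, 1, -∞]
  [-3, 0, -14, -5, -1, -∞, -9]
  [-∞, -∞, 0, -5, -10, -∞, -16]
  [-5, -∞, -5, 0, -∞, -∞, -∞]
  [2, -13, -∞, -∞, 0, 1, -4]
  [-10, -∞, -∞, -∞, -13, 0, -∞]
  [0, -12, -∞, -∞, -7, 2, 0]
D(1):
  [0, -∞, -12, -∞, -4, 1, -∞]
  [-3, 0, -14, -5, -1, -2, -9]
  [-∞, -∞, 0, -5, -10, -∞, -16]
  [-5, -∞, -5, 0, -9, -4, -∞]
  [2, -13, -10, -∞, 0, 3, -4]
  [-10, -∞, -22, -∞, -13, 0, -∞]
  [0, -12, -12, -∞, -4, 2, 0]
D(2):
  [0, -∞, -12, -∞, -4, 1, -∞]
  [-3, 0, -14, -5, -1, -2, -9]
  [-∞, -∞, 0, -5, -10, -∞, -16]
  [-5, -∞, -5, 0, -9, -4, -∞]
  [2, -13, -10, -18, 0, 3, -4]
  [-10, -∞, -22, -∞, -13, 0, -∞]
  [0, -12, -12, -17, -4, 2, 0]
D(3):
  [0, -∞, -12, -17, -4, 1, -28]
  [-3, 0, -14, -5, -1, -2, -9]
  [-∞, -∞, 0, -5, -10, -∞, -16]
  [-5, -∞, -5, 0, -9, -4, -21]
  [2, -13, -10, -15, 0, 3, -4]
  [-10, -∞, -22, -27, -13, 0, -38]
  [0, -12, -12, -17, -4, 2, 0]
D(4):
  [0, -∞, -12, -17, -4, 1, -28]
  [-3, 0, -10, -5, -1, -2, -9]
  [-10, -∞, 0, -5, -10, -9, -16]
  [-5, -∞, -5, 0, -9, -4, -21]
  [2, -13, -10, -15, 0, 3, -4]
  [-10, -∞, -22, -27, -13, 0, -38]
  [0, -12, -12, -17, -4, 2, 0]
D(5):
  [0, -17, -12, -17, -4, 1, -8]
  [1, 0, -10, -5, -1, 2, -5]
  [-8, -23, 0, -5, -10, -7, -14]
  [-5, -22, -5, 0, -9, -4, -13]
  [2, -13, -10, -15, 0, 3, -4]
  [-10, -26, -22, -27, -13, 0, -17]
  [0, -12, -12, -17, -4, 2, 0]
D(6):
  [0, -17, -12, -17, -4, 1, -8]
  [1, 0, -10, -5, -1, 2, -5]
  [-8, -23, 0, -5, -10, -7, -14]
  [-5, -22, -5, 0, -9, -4, -13]
  [2, -13, -10, -15, 0, 3, -4]
  [-10, -26, -22, -27, -13, 0, -17]
  [0, -12, -12, -17, -4, 2, 0]
D(7):
  [0, -17, -12, -17, -4, 1, -8]
  [1, 0, -10, -5, -1, 2, -5]
  [-8, -23, 0, -5, -10, -7, -14]
  [-5, -22, -5, 0, -9, -4, -13]
  [2, -13, -10, -15, 0, 3, -4]
  [-10, -26, -22, -27, -13, 0, -17]
  [0, -12, -12, -17, -4, 2, 0]
Answer: G*[6][4] = -4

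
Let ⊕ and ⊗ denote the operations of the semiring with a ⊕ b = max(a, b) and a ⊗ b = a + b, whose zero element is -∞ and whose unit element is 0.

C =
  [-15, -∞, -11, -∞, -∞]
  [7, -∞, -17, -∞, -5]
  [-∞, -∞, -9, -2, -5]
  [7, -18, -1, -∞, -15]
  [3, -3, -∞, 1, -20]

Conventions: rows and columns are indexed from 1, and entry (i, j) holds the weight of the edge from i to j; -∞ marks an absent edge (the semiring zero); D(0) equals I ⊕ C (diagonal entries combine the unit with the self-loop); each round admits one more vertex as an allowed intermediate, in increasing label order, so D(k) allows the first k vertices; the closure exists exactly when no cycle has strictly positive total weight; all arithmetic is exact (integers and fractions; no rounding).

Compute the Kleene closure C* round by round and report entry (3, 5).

D(0):
  [0, -∞, -11, -∞, -∞]
  [7, 0, -17, -∞, -5]
  [-∞, -∞, 0, -2, -5]
  [7, -18, -1, 0, -15]
  [3, -3, -∞, 1, 0]
D(1):
  [0, -∞, -11, -∞, -∞]
  [7, 0, -4, -∞, -5]
  [-∞, -∞, 0, -2, -5]
  [7, -18, -1, 0, -15]
  [3, -3, -8, 1, 0]
D(2):
  [0, -∞, -11, -∞, -∞]
  [7, 0, -4, -∞, -5]
  [-∞, -∞, 0, -2, -5]
  [7, -18, -1, 0, -15]
  [4, -3, -7, 1, 0]
D(3):
  [0, -∞, -11, -13, -16]
  [7, 0, -4, -6, -5]
  [-∞, -∞, 0, -2, -5]
  [7, -18, -1, 0, -6]
  [4, -3, -7, 1, 0]
D(4):
  [0, -31, -11, -13, -16]
  [7, 0, -4, -6, -5]
  [5, -20, 0, -2, -5]
  [7, -18, -1, 0, -6]
  [8, -3, 0, 1, 0]
D(5):
  [0, -19, -11, -13, -16]
  [7, 0, -4, -4, -5]
  [5, -8, 0, -2, -5]
  [7, -9, -1, 0, -6]
  [8, -3, 0, 1, 0]
Answer: C*[3][5] = -5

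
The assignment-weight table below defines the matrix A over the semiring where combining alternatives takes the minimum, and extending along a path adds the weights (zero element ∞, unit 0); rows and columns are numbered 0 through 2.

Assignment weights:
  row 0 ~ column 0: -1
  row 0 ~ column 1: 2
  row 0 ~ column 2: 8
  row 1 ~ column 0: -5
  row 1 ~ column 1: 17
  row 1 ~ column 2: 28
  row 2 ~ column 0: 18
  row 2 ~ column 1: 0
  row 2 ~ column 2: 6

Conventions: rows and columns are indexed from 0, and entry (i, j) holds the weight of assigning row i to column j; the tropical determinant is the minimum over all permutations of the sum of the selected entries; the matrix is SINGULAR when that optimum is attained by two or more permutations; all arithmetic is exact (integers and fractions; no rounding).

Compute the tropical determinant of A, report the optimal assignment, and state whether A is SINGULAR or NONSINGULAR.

σ = (0, 1, 2): (-1) + 17 + 6 = 22
σ = (0, 2, 1): (-1) + 28 + 0 = 27
σ = (1, 0, 2): 2 + (-5) + 6 = 3
σ = (1, 2, 0): 2 + 28 + 18 = 48
σ = (2, 0, 1): 8 + (-5) + 0 = 3
σ = (2, 1, 0): 8 + 17 + 18 = 43
Optimal value attained by: σ = (1, 0, 2).
Answer: det⊕(A) = 3; verdict: SINGULAR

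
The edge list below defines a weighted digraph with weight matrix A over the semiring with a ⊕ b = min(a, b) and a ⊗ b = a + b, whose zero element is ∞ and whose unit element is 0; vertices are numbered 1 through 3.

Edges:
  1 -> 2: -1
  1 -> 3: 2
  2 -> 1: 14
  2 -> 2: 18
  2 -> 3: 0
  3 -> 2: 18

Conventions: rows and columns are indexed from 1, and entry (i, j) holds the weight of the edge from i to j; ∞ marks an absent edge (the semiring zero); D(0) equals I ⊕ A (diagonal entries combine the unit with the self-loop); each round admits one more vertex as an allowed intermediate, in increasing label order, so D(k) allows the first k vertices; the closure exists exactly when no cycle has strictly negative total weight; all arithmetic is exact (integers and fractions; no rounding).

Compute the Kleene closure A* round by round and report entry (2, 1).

D(0):
  [0, -1, 2]
  [14, 0, 0]
  [∞, 18, 0]
D(1):
  [0, -1, 2]
  [14, 0, 0]
  [∞, 18, 0]
D(2):
  [0, -1, -1]
  [14, 0, 0]
  [32, 18, 0]
D(3):
  [0, -1, -1]
  [14, 0, 0]
  [32, 18, 0]
Answer: A*[2][1] = 14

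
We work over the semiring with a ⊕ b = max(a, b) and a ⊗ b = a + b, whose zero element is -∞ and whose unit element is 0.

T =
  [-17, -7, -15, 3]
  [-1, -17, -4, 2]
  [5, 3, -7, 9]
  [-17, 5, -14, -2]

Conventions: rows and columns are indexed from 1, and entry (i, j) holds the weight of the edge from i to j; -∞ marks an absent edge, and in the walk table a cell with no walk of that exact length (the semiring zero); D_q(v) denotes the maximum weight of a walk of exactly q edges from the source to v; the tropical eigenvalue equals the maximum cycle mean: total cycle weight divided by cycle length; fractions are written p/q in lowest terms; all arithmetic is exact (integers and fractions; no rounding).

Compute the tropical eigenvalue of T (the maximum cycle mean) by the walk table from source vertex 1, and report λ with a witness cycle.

q=0: [0, -∞, -∞, -∞]
q=1: [-17, -7, -15, 3]
q=2: [-8, 8, -11, 1]
q=3: [7, 6, 4, 10]
q=4: [9, 15, 2, 13]
Optimal cycle mean attained by: cycle 2->4->2, total 2 + 5, length 2.
Answer: λ = 7/2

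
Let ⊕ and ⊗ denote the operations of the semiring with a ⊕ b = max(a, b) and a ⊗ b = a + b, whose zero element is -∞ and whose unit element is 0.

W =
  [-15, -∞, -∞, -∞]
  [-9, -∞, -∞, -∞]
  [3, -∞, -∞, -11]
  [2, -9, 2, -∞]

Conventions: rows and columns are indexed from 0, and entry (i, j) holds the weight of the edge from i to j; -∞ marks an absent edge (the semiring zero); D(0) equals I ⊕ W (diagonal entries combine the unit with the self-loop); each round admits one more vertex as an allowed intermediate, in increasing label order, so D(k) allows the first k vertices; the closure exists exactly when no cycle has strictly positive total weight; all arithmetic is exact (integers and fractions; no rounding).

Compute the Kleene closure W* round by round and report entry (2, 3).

D(0):
  [0, -∞, -∞, -∞]
  [-9, 0, -∞, -∞]
  [3, -∞, 0, -11]
  [2, -9, 2, 0]
D(1):
  [0, -∞, -∞, -∞]
  [-9, 0, -∞, -∞]
  [3, -∞, 0, -11]
  [2, -9, 2, 0]
D(2):
  [0, -∞, -∞, -∞]
  [-9, 0, -∞, -∞]
  [3, -∞, 0, -11]
  [2, -9, 2, 0]
D(3):
  [0, -∞, -∞, -∞]
  [-9, 0, -∞, -∞]
  [3, -∞, 0, -11]
  [5, -9, 2, 0]
D(4):
  [0, -∞, -∞, -∞]
  [-9, 0, -∞, -∞]
  [3, -20, 0, -11]
  [5, -9, 2, 0]
Answer: W*[2][3] = -11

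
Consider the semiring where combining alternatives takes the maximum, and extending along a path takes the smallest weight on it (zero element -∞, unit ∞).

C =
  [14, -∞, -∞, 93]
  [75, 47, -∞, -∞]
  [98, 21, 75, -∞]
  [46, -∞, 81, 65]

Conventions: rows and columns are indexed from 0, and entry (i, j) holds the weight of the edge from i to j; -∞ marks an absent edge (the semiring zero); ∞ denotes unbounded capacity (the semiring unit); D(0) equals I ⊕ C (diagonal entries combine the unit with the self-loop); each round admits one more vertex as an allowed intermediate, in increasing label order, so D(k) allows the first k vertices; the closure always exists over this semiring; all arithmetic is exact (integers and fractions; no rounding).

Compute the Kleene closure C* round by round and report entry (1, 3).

D(0):
  [∞, -∞, -∞, 93]
  [75, ∞, -∞, -∞]
  [98, 21, ∞, -∞]
  [46, -∞, 81, ∞]
D(1):
  [∞, -∞, -∞, 93]
  [75, ∞, -∞, 75]
  [98, 21, ∞, 93]
  [46, -∞, 81, ∞]
D(2):
  [∞, -∞, -∞, 93]
  [75, ∞, -∞, 75]
  [98, 21, ∞, 93]
  [46, -∞, 81, ∞]
D(3):
  [∞, -∞, -∞, 93]
  [75, ∞, -∞, 75]
  [98, 21, ∞, 93]
  [81, 21, 81, ∞]
D(4):
  [∞, 21, 81, 93]
  [75, ∞, 75, 75]
  [98, 21, ∞, 93]
  [81, 21, 81, ∞]
Answer: C*[1][3] = 75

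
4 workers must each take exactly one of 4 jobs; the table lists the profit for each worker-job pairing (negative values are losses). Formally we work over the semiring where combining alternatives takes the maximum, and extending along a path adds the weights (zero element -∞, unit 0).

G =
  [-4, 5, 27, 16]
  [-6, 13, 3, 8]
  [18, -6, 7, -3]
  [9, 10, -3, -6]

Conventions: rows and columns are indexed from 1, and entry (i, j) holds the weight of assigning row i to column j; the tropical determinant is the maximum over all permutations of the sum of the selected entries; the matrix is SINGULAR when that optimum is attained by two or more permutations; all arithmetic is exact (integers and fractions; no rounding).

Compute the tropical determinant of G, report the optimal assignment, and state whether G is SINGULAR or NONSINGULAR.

σ = (1, 2, 3, 4): (-4) + 13 + 7 + (-6) = 10
σ = (1, 2, 4, 3): (-4) + 13 + (-3) + (-3) = 3
σ = (1, 3, 2, 4): (-4) + 3 + (-6) + (-6) = -13
σ = (1, 3, 4, 2): (-4) + 3 + (-3) + 10 = 6
σ = (1, 4, 2, 3): (-4) + 8 + (-6) + (-3) = -5
σ = (1, 4, 3, 2): (-4) + 8 + 7 + 10 = 21
σ = (2, 1, 3, 4): 5 + (-6) + 7 + (-6) = 0
σ = (2, 1, 4, 3): 5 + (-6) + (-3) + (-3) = -7
σ = (2, 3, 1, 4): 5 + 3 + 18 + (-6) = 20
σ = (2, 3, 4, 1): 5 + 3 + (-3) + 9 = 14
σ = (2, 4, 1, 3): 5 + 8 + 18 + (-3) = 28
σ = (2, 4, 3, 1): 5 + 8 + 7 + 9 = 29
σ = (3, 1, 2, 4): 27 + (-6) + (-6) + (-6) = 9
σ = (3, 1, 4, 2): 27 + (-6) + (-3) + 10 = 28
σ = (3, 2, 1, 4): 27 + 13 + 18 + (-6) = 52
σ = (3, 2, 4, 1): 27 + 13 + (-3) + 9 = 46
σ = (3, 4, 1, 2): 27 + 8 + 18 + 10 = 63
σ = (3, 4, 2, 1): 27 + 8 + (-6) + 9 = 38
σ = (4, 1, 2, 3): 16 + (-6) + (-6) + (-3) = 1
σ = (4, 1, 3, 2): 16 + (-6) + 7 + 10 = 27
σ = (4, 2, 1, 3): 16 + 13 + 18 + (-3) = 44
σ = (4, 2, 3, 1): 16 + 13 + 7 + 9 = 45
σ = (4, 3, 1, 2): 16 + 3 + 18 + 10 = 47
σ = (4, 3, 2, 1): 16 + 3 + (-6) + 9 = 22
Optimal value attained by: σ = (3, 4, 1, 2).
Answer: det⊕(G) = 63; verdict: NONSINGULAR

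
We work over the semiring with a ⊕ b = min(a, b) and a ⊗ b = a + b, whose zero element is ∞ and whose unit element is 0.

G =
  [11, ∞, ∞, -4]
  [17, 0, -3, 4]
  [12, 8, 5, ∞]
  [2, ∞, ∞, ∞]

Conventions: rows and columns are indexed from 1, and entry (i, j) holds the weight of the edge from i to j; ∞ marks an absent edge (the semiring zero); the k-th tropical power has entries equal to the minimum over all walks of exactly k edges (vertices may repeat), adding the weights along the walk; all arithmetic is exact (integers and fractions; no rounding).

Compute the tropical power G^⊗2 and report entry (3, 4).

G^⊗2:
  [-2, ∞, ∞, 7]
  [6, 0, -3, 4]
  [17, 8, 5, 8]
  [13, ∞, ∞, -2]
Key observation: the optimum is the walk 3->1->4, with weight 12 + (-4) = 8.
Optimal value attained by: walk 3->1->4.
Answer: (G^⊗2)[3][4] = 8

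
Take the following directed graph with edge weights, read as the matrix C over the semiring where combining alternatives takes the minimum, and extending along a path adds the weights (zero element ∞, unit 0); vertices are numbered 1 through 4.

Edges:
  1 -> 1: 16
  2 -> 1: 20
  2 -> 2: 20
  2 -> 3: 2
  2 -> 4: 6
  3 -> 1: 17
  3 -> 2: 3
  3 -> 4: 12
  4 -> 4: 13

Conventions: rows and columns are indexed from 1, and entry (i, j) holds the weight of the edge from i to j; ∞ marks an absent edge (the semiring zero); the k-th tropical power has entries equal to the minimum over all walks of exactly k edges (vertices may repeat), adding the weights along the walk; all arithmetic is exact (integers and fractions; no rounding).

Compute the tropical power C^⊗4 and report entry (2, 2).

C^⊗2:
  [32, ∞, ∞, ∞]
  [19, 5, 22, 14]
  [23, 23, 5, 9]
  [∞, ∞, ∞, 26]
C^⊗3:
  [48, ∞, ∞, ∞]
  [25, 25, 7, 11]
  [22, 8, 25, 17]
  [∞, ∞, ∞, 39]
C^⊗4:
  [64, ∞, ∞, ∞]
  [24, 10, 27, 19]
  [28, 28, 10, 14]
  [∞, ∞, ∞, 52]
Key observation: the optimum is the walk 2->3->2->3->2, with weight 2 + 3 + 2 + 3 = 10.
Optimal value attained by: walk 2->3->2->3->2.
Answer: (C^⊗4)[2][2] = 10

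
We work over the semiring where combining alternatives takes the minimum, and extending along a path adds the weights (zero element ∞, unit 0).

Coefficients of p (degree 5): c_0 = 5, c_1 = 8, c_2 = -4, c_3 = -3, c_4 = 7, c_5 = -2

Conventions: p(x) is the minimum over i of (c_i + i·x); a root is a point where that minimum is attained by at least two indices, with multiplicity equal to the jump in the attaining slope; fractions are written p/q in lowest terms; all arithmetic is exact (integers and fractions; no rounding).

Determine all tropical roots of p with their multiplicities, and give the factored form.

hull edge (i=0, c=5) to (i=2, c=-4): slope -9/2, span 2
hull edge (i=2, c=-4) to (i=5, c=-2): slope 2/3, span 3
Factored form: p(x) = -2 ⊗ (x ⊕ (-2/3)) ⊗ (x ⊕ (-2/3)) ⊗ (x ⊕ (-2/3)) ⊗ (x ⊕ 9/2) ⊗ (x ⊕ 9/2)
Answer: roots = -2/3 (mult 3), 9/2 (mult 2)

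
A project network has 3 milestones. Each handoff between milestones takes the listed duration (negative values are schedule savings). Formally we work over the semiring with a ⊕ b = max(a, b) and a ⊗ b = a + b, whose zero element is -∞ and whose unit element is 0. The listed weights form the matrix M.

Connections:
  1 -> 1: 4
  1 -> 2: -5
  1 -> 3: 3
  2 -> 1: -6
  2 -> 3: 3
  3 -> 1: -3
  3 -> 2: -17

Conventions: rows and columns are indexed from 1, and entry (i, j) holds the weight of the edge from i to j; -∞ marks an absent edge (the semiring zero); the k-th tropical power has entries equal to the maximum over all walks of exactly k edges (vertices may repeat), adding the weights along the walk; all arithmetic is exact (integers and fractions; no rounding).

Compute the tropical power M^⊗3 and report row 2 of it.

M^⊗2:
  [8, -1, 7]
  [0, -11, -3]
  [1, -8, 0]
M^⊗3:
  [12, 3, 11]
  [4, -5, 3]
  [5, -4, 4]
Answer: row 2 of M^⊗3 = [4, -5, 3]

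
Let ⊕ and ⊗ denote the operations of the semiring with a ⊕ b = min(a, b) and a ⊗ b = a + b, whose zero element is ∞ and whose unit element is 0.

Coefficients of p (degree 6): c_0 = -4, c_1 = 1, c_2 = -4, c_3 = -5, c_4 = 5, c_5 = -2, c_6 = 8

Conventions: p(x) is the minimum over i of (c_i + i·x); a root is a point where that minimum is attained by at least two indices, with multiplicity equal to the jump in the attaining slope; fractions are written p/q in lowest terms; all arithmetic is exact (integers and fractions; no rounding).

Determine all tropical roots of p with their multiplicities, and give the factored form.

hull edge (i=0, c=-4) to (i=3, c=-5): slope -1/3, span 3
hull edge (i=3, c=-5) to (i=5, c=-2): slope 3/2, span 2
hull edge (i=5, c=-2) to (i=6, c=8): slope 10, span 1
Factored form: p(x) = 8 ⊗ (x ⊕ (-10)) ⊗ (x ⊕ (-3/2)) ⊗ (x ⊕ (-3/2)) ⊗ (x ⊕ 1/3) ⊗ (x ⊕ 1/3) ⊗ (x ⊕ 1/3)
Answer: roots = -10 (mult 1), -3/2 (mult 2), 1/3 (mult 3)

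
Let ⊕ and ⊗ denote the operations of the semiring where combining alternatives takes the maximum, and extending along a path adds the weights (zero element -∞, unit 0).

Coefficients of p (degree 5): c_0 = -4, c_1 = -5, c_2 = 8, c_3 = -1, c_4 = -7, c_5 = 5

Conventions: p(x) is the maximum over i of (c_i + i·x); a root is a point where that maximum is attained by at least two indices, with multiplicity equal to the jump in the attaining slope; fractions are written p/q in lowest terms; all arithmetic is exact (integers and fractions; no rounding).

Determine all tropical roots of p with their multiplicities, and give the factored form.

hull edge (i=0, c=-4) to (i=2, c=8): slope 6, span 2
hull edge (i=2, c=8) to (i=5, c=5): slope -1, span 3
Factored form: p(x) = 5 ⊗ (x ⊕ (-6)) ⊗ (x ⊕ (-6)) ⊗ (x ⊕ 1) ⊗ (x ⊕ 1) ⊗ (x ⊕ 1)
Answer: roots = -6 (mult 2), 1 (mult 3)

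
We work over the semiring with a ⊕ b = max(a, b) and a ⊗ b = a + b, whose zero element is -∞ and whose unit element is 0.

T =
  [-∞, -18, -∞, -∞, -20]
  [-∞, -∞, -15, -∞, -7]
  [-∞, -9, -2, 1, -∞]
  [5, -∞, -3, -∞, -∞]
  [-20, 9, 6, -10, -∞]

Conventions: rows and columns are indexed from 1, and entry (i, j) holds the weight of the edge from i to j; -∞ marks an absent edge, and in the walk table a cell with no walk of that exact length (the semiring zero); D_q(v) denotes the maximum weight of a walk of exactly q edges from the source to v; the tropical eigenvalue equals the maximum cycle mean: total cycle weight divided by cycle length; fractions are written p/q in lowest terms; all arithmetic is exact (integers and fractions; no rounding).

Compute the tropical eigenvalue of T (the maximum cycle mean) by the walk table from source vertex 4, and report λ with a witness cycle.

q=0: [-∞, -∞, -∞, 0, -∞]
q=1: [5, -∞, -3, -∞, -∞]
q=2: [-∞, -12, -5, -2, -15]
q=3: [3, -6, -5, -4, -19]
q=4: [1, -10, -7, -4, -13]
q=5: [1, -4, -7, -6, -17]
Optimal cycle mean attained by: cycle 2->5->2, total (-7) + 9, length 2.
Answer: λ = 1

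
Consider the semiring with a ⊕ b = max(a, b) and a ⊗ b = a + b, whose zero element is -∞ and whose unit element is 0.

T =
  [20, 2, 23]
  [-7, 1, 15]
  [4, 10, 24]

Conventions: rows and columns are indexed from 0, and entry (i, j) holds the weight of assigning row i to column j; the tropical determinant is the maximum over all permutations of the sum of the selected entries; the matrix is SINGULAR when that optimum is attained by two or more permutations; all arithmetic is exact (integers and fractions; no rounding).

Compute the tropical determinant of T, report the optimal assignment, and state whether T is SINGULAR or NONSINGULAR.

σ = (0, 1, 2): 20 + 1 + 24 = 45
σ = (0, 2, 1): 20 + 15 + 10 = 45
σ = (1, 0, 2): 2 + (-7) + 24 = 19
σ = (1, 2, 0): 2 + 15 + 4 = 21
σ = (2, 0, 1): 23 + (-7) + 10 = 26
σ = (2, 1, 0): 23 + 1 + 4 = 28
Optimal value attained by: σ = (0, 1, 2).
Answer: det⊕(T) = 45; verdict: SINGULAR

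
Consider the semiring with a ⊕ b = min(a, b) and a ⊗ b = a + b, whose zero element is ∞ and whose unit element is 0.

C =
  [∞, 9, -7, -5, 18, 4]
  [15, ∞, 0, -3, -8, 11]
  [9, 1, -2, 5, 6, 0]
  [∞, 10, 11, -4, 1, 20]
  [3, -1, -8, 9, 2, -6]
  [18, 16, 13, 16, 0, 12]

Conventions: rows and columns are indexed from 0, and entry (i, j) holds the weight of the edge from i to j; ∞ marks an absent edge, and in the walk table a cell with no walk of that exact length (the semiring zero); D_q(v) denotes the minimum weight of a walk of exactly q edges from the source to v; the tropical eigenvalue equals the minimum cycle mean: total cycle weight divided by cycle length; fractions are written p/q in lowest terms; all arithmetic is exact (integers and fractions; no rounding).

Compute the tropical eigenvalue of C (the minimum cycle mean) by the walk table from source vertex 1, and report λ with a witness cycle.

q=0: [∞, 0, ∞, ∞, ∞, ∞]
q=1: [15, ∞, 0, -3, -8, 11]
q=2: [-5, -9, -16, -7, -6, -14]
q=3: [-7, -15, -18, -12, -17, -16]
q=4: [-14, -18, -25, -18, -23, -23]
q=5: [-20, -24, -31, -22, -26, -29]
q=6: [-23, -30, -34, -27, -32, -32]
Optimal cycle mean attained by: cycle 1->4->2->1, total (-8) + (-8) + 1, length 3.
Answer: λ = -5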